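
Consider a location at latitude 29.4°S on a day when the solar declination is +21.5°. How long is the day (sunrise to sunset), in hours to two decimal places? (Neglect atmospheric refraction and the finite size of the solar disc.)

10.29 hours

cos H_s = −tan(-29.4°) · tan(21.5°) = 0.2220, so H_s = arccos(0.2220) = 77.17°.
Day length = 2 H_s / 15° h⁻¹ = 154.34° / 15 = 10.289 h.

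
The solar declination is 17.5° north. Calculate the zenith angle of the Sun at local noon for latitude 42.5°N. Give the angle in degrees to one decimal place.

At local solar noon the hour angle is zero, so the zenith angle is |φ − δ| = |42.5° − (17.5°)| = 25.0°.

25.0°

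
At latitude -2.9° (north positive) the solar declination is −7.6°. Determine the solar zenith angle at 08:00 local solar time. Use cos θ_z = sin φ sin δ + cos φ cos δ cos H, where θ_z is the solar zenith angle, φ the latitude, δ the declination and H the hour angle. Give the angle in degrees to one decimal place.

59.9°

Hour angle H = 15° × (8 − 12) = -60.00°.
cos θ_z = sin(-2.9°) sin(-7.6°) + cos(-2.9°) cos(-7.6°) cos(-60.00°) = 0.0067 + 0.4950 = 0.5017.
θ_z = arccos(0.5017) = 59.89°.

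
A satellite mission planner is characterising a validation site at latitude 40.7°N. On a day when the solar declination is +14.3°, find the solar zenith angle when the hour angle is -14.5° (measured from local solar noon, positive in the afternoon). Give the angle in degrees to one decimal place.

29.3°

cos θ_z = sin φ sin δ + cos φ cos δ cos H = (0.6521)(0.2470) + (0.7581)(0.9690)(0.9681) = 0.8722.
θ_z = arccos(0.8722) = 29.28°.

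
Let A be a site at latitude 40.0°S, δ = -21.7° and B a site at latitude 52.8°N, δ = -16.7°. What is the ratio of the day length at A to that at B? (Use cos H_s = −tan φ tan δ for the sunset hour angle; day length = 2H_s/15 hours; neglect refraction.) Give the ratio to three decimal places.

A: H_s = arccos(−tan -40.0° · tan -21.7°) = 109.51°, so 2H_s/15 = 14.6013 h.
B: H_s = arccos(−tan 52.8° · tan -16.7°) = 66.72°, so 2H_s/15 = 8.8960 h.
Ratio A/B = 14.6013 / 8.8960 = 1.6413.

1.641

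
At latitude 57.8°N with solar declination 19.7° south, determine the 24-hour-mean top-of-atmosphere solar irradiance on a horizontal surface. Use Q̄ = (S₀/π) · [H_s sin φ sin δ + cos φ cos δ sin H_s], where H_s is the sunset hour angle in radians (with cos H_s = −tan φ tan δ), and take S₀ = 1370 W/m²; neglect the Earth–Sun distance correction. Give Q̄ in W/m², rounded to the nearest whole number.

−tan φ tan δ = −(1.5880)(-0.3581) = 0.5687; H_s = arccos(0.5687) = 55.34°. In radians, H_s = 0.9659.
H_s sin φ sin δ = 0.9659 × 0.8462 × -0.3371 = -0.2755.
cos φ cos δ sin H_s = 0.5329 × 0.9415 × 0.8226 = 0.4127.
Q̄ = (1370/π) × (-0.2755 + 0.4127) = 436.08 × 0.1372 = 59.83 W/m².

60 W/m²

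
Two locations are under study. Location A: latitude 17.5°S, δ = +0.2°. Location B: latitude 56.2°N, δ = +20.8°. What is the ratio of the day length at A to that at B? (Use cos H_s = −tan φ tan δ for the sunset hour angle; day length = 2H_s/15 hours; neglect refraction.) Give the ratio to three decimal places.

A: H_s = arccos(−tan -17.5° · tan 0.2°) = 89.94°, so 2H_s/15 = 11.9920 h.
B: H_s = arccos(−tan 56.2° · tan 20.8°) = 124.57°, so 2H_s/15 = 16.6093 h.
Ratio A/B = 11.9920 / 16.6093 = 0.7220.

0.722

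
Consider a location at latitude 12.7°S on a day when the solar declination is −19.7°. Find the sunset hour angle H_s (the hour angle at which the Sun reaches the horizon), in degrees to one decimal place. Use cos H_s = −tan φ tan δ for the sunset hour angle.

The sunset hour angle satisfies cos H_s = −tan φ tan δ = -0.0807, giving H_s = 94.63°.

94.6°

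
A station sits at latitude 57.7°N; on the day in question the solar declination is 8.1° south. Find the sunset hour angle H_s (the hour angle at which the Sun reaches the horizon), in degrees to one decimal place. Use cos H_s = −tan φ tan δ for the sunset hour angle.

77.0°

−tan φ tan δ = −(1.5818)(-0.1423) = 0.2251; H_s = arccos(0.2251) = 76.99°.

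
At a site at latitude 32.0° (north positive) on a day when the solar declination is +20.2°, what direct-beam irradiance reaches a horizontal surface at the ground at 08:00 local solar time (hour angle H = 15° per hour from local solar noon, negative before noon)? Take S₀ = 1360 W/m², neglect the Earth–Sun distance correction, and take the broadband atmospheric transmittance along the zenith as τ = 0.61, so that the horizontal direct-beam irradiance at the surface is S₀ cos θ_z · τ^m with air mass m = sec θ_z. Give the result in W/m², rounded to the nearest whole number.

337 W/m²

Hour angle H = 15° × (8 − 12) = -60.00°.
cos θ_z = sin φ sin δ + cos φ cos δ cos H = (0.5299)(0.3453) + (0.8480)(0.9385)(0.5000) = 0.5809.
Air mass m = 1/cos θ_z = 1/0.5809 = 1.721; τ^m = 0.61^1.721 = 0.4271.
Surface direct beam = 1360 × 0.5809 × 0.4271 = 337.42 W/m².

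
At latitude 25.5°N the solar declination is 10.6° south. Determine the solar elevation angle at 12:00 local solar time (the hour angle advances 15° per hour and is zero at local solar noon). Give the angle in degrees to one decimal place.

Hour angle H = 15° × (12 − 12) = 0.00°.
cos θ_z = sin φ sin δ + cos φ cos δ cos H = (0.4305)(-0.1840) + (0.9026)(0.9829)(1.0000) = 0.8080.
θ_z = arccos(0.8080) = 36.10°, so the elevation is 90° − 36.10° = 53.90°.

53.9°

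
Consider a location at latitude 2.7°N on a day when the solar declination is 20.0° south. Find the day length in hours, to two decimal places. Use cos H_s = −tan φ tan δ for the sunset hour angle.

The sunset hour angle satisfies cos H_s = −tan φ tan δ = 0.0172, giving H_s = 89.01°.
Day length = 2 H_s / 15° h⁻¹ = 178.02° / 15 = 11.868 h.

11.87 hours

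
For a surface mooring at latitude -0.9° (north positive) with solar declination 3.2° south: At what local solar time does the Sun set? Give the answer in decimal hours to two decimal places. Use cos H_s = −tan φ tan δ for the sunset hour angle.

−tan φ tan δ = −(-0.0157)(-0.0559) = -0.0009; H_s = arccos(-0.0009) = 90.05°.
Sunset is at 12 + H_s/15 = 12 + 6.003 = 18.003 h local solar time.

18.00 h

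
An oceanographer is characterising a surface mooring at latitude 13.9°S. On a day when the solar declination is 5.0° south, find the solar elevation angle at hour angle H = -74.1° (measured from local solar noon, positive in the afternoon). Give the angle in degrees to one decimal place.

cos θ_z = sin(-13.9°) sin(-5.0°) + cos(-13.9°) cos(-5.0°) cos(-74.10°) = 0.0209 + 0.2649 = 0.2858.
θ_z = arccos(0.2858) = 73.39°, so the elevation is 90° − 73.39° = 16.61°.

16.6°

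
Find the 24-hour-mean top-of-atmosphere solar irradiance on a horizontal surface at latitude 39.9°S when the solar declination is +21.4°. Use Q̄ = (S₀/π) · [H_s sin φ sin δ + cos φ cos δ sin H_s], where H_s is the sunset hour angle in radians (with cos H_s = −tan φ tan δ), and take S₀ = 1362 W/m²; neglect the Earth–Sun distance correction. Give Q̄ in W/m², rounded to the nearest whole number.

167 W/m²

cos H_s = −tan(-39.9°) · tan(21.4°) = 0.3277, so H_s = arccos(0.3277) = 70.87°. In radians, H_s = 1.2369.
H_s sin φ sin δ = 1.2369 × -0.6414 × 0.3649 = -0.2895.
cos φ cos δ sin H_s = 0.7672 × 0.9311 × 0.9448 = 0.6749.
Q̄ = (1362/π) × (-0.2895 + 0.6749) = 433.54 × 0.3854 = 167.09 W/m².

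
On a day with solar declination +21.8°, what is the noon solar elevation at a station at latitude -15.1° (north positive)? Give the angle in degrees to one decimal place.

At local solar noon the hour angle is zero, so the elevation is 90° − |φ − δ| = 90° − |-15.1° − (21.8°)| = 90° − 36.9° = 53.1°.

53.1°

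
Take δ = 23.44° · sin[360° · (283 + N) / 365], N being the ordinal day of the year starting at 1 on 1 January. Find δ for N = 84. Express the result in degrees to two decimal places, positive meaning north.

+0.81°

360 × (283 + 84) / 365 = 361.973°; sin(361.973°) = 0.0344.
δ = 23.44 × 0.0344 = 0.806° ≈ +0.81°.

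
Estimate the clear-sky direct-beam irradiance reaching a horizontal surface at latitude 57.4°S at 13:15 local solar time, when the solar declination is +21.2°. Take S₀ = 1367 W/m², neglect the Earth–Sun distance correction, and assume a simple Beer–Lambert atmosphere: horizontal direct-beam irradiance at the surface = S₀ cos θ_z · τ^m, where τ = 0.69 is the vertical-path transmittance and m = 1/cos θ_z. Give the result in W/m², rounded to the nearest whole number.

Hour angle H = 15° × (13.25 − 12) = 18.75°.
With φ = -57.4°, δ = 21.2°, H = 18.75°: sin φ sin δ = -0.3047, cos φ cos δ cos H = 0.4757, so cos θ_z = 0.1710.
Air mass m = 1/cos θ_z = 1/0.1710 = 5.848; τ^m = 0.69^5.848 = 0.1142.
Surface direct beam = 1367 × 0.1710 × 0.1142 = 26.70 W/m².

27 W/m²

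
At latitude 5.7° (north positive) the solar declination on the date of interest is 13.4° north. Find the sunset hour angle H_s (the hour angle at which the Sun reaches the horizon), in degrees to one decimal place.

91.4°

cos H_s = −tan(5.7°) · tan(13.4°) = -0.0238, so H_s = arccos(-0.0238) = 91.36°.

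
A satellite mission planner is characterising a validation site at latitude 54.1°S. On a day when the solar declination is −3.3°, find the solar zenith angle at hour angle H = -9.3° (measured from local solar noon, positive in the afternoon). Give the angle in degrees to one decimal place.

With φ = -54.1°, δ = -3.3°, H = -9.30°: sin φ sin δ = 0.0466, cos φ cos δ cos H = 0.5777, so cos θ_z = 0.6243.
θ_z = arccos(0.6243) = 51.37°.

51.4°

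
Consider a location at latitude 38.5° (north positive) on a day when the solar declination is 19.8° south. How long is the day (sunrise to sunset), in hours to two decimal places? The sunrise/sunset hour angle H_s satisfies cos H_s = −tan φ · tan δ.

9.78 hours

cos H_s = −tan(38.5°) · tan(-19.8°) = 0.2864, so H_s = arccos(0.2864) = 73.36°.
Day length = 2 H_s / 15° h⁻¹ = 146.72° / 15 = 9.781 h.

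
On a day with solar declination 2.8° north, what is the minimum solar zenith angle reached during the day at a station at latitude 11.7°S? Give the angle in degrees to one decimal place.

14.5°

At local solar noon the hour angle is zero, so the zenith angle is |φ − δ| = |-11.7° − (2.8°)| = 14.5°.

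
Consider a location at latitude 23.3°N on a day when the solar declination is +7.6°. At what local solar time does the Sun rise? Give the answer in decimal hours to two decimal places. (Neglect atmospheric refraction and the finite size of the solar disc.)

−tan φ tan δ = −(0.4307)(0.1334) = -0.0575; H_s = arccos(-0.0575) = 93.30°.
Sunrise is at 12 − H_s/15 = 12 − 6.220 = 5.780 h local solar time.

5.78 h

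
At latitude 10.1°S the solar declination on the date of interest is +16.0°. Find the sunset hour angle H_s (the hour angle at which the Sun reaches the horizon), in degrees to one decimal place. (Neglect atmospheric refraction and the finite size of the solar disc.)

87.1°

−tan φ tan δ = −(-0.1781)(0.2867) = 0.0511; H_s = arccos(0.0511) = 87.07°.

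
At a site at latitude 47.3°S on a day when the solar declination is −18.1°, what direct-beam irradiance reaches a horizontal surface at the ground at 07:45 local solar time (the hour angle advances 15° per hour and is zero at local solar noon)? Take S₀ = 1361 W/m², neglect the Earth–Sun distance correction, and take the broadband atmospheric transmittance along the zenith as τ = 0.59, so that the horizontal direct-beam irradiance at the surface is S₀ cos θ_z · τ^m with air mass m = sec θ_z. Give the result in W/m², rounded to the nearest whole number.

250 W/m²

Hour angle H = 15° × (7.75 − 12) = -63.75°.
With φ = -47.3°, δ = -18.1°, H = -63.75°: sin φ sin δ = 0.2283, cos φ cos δ cos H = 0.2851, so cos θ_z = 0.5134.
Air mass m = 1/cos θ_z = 1/0.5134 = 1.948; τ^m = 0.59^1.948 = 0.3578.
Surface direct beam = 1361 × 0.5134 × 0.3578 = 250.01 W/m².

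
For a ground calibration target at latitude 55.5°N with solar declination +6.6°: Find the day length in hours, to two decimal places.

−tan φ tan δ = −(1.4550)(0.1157) = -0.1683; H_s = arccos(-0.1683) = 99.69°.
Day length = 2 H_s / 15° h⁻¹ = 199.38° / 15 = 13.292 h.

13.29 hours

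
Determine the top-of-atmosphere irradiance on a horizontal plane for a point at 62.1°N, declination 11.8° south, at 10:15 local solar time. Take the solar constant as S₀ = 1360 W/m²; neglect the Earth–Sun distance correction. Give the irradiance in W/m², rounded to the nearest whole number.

Hour angle H = 15° × (10.25 − 12) = -26.25°.
With φ = 62.1°, δ = -11.8°, H = -26.25°: sin φ sin δ = -0.1807, cos φ cos δ cos H = 0.4108, so cos θ_z = 0.2301.
Top-of-atmosphere irradiance = S₀ cos θ_z = 1360 × 0.2301 = 312.94 W/m².

313 W/m²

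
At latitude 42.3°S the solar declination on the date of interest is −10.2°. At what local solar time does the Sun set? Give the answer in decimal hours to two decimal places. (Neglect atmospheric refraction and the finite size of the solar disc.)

cos H_s = −tan(-42.3°) · tan(-10.2°) = -0.1637, so H_s = arccos(-0.1637) = 99.42°.
Sunset is at 12 + H_s/15 = 12 + 6.628 = 18.628 h local solar time.

18.63 h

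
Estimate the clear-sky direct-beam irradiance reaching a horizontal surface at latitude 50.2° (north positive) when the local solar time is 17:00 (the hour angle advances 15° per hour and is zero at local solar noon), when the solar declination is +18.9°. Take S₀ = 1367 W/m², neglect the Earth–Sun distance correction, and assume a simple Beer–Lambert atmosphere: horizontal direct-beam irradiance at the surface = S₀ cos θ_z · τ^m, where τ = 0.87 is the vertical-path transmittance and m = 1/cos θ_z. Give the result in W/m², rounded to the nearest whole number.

Hour angle H = 15° × (17 − 12) = 75.00°.
With φ = 50.2°, δ = 18.9°, H = 75.00°: sin φ sin δ = 0.2489, cos φ cos δ cos H = 0.1567, so cos θ_z = 0.4056.
Air mass m = 1/cos θ_z = 1/0.4056 = 2.465; τ^m = 0.87^2.465 = 0.7094.
Surface direct beam = 1367 × 0.4056 × 0.7094 = 393.33 W/m².

393 W/m²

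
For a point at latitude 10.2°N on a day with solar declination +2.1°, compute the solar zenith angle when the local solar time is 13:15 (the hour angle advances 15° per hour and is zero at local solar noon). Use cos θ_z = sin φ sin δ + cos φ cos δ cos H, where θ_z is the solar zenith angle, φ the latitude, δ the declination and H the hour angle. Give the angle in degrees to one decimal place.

20.3°

Hour angle H = 15° × (13.25 − 12) = 18.75°.
cos θ_z = sin φ sin δ + cos φ cos δ cos H = (0.1771)(0.0366) + (0.9842)(0.9993)(0.9469) = 0.9378.
θ_z = arccos(0.9378) = 20.31°.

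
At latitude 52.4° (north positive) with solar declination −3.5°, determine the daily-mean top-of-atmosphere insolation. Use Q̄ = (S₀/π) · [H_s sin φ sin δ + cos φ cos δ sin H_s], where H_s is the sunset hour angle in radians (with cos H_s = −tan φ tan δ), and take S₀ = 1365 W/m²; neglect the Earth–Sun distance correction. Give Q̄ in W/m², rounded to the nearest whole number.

232 W/m²

cos H_s = −tan(52.4°) · tan(-3.5°) = 0.0794, so H_s = arccos(0.0794) = 85.45°. In radians, H_s = 1.4914.
H_s sin φ sin δ = 1.4914 × 0.7923 × -0.0610 = -0.0721.
cos φ cos δ sin H_s = 0.6101 × 0.9981 × 0.9968 = 0.6070.
Q̄ = (1365/π) × (-0.0721 + 0.6070) = 434.49 × 0.5349 = 232.41 W/m².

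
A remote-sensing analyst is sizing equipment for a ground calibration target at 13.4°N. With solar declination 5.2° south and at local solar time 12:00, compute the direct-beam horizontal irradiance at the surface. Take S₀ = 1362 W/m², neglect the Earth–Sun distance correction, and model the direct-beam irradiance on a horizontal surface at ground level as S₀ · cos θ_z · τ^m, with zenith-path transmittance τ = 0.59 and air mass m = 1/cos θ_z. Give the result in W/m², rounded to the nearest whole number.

Hour angle H = 15° × (12 − 12) = 0.00°.
cos θ_z = sin(13.4°) sin(-5.2°) + cos(13.4°) cos(-5.2°) cos(0.00°) = -0.0210 + 0.9688 = 0.9478.
Air mass m = 1/cos θ_z = 1/0.9478 = 1.055; τ^m = 0.59^1.055 = 0.5731.
Surface direct beam = 1362 × 0.9478 × 0.5731 = 739.82 W/m².

740 W/m²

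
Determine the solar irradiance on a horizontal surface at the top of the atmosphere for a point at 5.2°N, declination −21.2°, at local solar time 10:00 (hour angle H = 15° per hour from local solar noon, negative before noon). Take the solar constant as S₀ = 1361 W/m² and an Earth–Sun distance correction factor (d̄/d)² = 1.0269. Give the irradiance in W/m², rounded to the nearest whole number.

Hour angle H = 15° × (10 − 12) = -30.00°.
cos θ_z = sin(5.2°) sin(-21.2°) + cos(5.2°) cos(-21.2°) cos(-30.00°) = -0.0328 + 0.8041 = 0.7713.
Top-of-atmosphere irradiance = S₀ (d̄/d)² cos θ_z = 1361 × 1.0269 × 0.7713 = 1077.98 W/m².

1078 W/m²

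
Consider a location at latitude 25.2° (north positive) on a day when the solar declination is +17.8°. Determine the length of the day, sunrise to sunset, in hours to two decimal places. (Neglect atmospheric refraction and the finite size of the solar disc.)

−tan φ tan δ = −(0.4706)(0.3211) = -0.1511; H_s = arccos(-0.1511) = 98.69°.
Day length = 2 H_s / 15° h⁻¹ = 197.38° / 15 = 13.159 h.

13.16 hours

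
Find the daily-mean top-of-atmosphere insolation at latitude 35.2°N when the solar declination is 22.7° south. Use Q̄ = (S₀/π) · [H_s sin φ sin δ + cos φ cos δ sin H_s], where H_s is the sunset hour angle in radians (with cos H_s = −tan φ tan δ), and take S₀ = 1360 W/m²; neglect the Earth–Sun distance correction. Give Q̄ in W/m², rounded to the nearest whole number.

189 W/m²

The sunset hour angle satisfies cos H_s = −tan φ tan δ = 0.2951, giving H_s = 72.84°. In radians, H_s = 1.2713.
H_s sin φ sin δ = 1.2713 × 0.5764 × -0.3859 = -0.2828.
cos φ cos δ sin H_s = 0.8171 × 0.9225 × 0.9555 = 0.7202.
Q̄ = (1360/π) × (-0.2828 + 0.7202) = 432.90 × 0.4374 = 189.35 W/m².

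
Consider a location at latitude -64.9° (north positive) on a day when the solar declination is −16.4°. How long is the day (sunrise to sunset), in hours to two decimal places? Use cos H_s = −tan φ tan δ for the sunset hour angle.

17.19 hours

−tan φ tan δ = −(-2.1348)(-0.2943) = -0.6283; H_s = arccos(-0.6283) = 128.92°.
Day length = 2 H_s / 15° h⁻¹ = 257.84° / 15 = 17.189 h.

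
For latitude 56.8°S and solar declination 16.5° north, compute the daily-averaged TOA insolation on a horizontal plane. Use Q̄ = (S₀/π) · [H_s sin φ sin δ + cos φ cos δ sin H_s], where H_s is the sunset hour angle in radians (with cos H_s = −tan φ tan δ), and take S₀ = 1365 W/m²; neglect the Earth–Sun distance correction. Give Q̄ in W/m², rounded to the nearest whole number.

90 W/m²

cos H_s = −tan(-56.8°) · tan(16.5°) = 0.4527, so H_s = arccos(0.4527) = 63.08°. In radians, H_s = 1.1010.
H_s sin φ sin δ = 1.1010 × -0.8368 × 0.2840 = -0.2617.
cos φ cos δ sin H_s = 0.5476 × 0.9588 × 0.8917 = 0.4682.
Q̄ = (1365/π) × (-0.2617 + 0.4682) = 434.49 × 0.2065 = 89.72 W/m².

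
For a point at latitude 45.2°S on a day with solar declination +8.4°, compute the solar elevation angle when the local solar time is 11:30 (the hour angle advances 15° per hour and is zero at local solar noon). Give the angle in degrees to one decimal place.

Hour angle H = 15° × (11.5 − 12) = -7.50°.
With φ = -45.2°, δ = 8.4°, H = -7.50°: sin φ sin δ = -0.1037, cos φ cos δ cos H = 0.6911, so cos θ_z = 0.5874.
θ_z = arccos(0.5874) = 54.03°, so the elevation is 90° − 54.03° = 35.97°.

36.0°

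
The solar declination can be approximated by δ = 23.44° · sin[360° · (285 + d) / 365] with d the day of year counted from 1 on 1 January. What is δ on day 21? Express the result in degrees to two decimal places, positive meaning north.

360 × (285 + 21) / 365 = 301.808°; sin(301.808°) = -0.8498.
δ = 23.44 × -0.8498 = -19.919° ≈ -19.92°.

-19.92°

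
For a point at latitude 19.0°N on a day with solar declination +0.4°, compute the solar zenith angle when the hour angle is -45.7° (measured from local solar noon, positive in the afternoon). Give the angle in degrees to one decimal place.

48.5°

With φ = 19.0°, δ = 0.4°, H = -45.70°: sin φ sin δ = 0.0023, cos φ cos δ cos H = 0.6603, so cos θ_z = 0.6626.
θ_z = arccos(0.6626) = 48.50°.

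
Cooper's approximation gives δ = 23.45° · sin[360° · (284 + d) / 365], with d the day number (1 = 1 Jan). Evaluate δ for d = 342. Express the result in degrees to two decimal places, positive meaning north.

360 × (284 + 342) / 365 = 617.425°; sin(617.425°) = -0.9760.
δ = 23.45 × -0.9760 = -22.887° ≈ -22.89°.

-22.89°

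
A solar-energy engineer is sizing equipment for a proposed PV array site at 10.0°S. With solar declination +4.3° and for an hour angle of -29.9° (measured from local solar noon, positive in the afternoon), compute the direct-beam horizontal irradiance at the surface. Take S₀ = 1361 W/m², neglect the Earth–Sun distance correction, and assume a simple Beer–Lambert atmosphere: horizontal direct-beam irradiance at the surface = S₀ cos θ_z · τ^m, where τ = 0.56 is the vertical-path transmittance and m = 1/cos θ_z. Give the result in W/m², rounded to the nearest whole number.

cos θ_z = sin φ sin δ + cos φ cos δ cos H = (-0.1736)(0.0750) + (0.9848)(0.9972)(0.8669) = 0.8383.
Air mass m = 1/cos θ_z = 1/0.8383 = 1.193; τ^m = 0.56^1.193 = 0.5007.
Surface direct beam = 1361 × 0.8383 × 0.5007 = 571.26 W/m².

571 W/m²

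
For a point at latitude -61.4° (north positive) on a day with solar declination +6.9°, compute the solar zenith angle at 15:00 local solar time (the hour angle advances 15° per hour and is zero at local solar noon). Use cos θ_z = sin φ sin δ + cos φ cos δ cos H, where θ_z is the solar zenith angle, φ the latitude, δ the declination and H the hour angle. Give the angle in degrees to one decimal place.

Hour angle H = 15° × (15 − 12) = 45.00°.
With φ = -61.4°, δ = 6.9°, H = 45.00°: sin φ sin δ = -0.1055, cos φ cos δ cos H = 0.3360, so cos θ_z = 0.2305.
θ_z = arccos(0.2305) = 76.67°.

76.7°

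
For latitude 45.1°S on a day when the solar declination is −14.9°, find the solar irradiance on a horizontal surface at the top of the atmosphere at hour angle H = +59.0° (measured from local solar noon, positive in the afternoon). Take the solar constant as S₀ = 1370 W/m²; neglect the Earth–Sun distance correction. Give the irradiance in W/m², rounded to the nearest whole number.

731 W/m²

cos θ_z = sin φ sin δ + cos φ cos δ cos H = (-0.7083)(-0.2571) + (0.7059)(0.9664)(0.5150) = 0.5334.
Top-of-atmosphere irradiance = S₀ cos θ_z = 1370 × 0.5334 = 730.76 W/m².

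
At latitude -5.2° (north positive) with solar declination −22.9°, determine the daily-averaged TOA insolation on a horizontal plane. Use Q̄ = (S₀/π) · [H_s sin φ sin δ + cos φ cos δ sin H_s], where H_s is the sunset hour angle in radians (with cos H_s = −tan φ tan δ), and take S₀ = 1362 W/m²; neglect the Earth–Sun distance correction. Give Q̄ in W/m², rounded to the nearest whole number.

422 W/m²

cos H_s = −tan(-5.2°) · tan(-22.9°) = -0.0384, so H_s = arccos(-0.0384) = 92.20°. In radians, H_s = 1.6092.
H_s sin φ sin δ = 1.6092 × -0.0906 × -0.3891 = 0.0567.
cos φ cos δ sin H_s = 0.9959 × 0.9212 × 0.9993 = 0.9168.
Q̄ = (1362/π) × (0.0567 + 0.9168) = 433.54 × 0.9735 = 422.05 W/m².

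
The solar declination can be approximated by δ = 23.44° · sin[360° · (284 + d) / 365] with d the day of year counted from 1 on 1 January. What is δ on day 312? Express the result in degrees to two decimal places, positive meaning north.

360 × (284 + 312) / 365 = 587.836°; sin(587.836°) = -0.7412.
δ = 23.44 × -0.7412 = -17.374° ≈ -17.37°.

-17.37°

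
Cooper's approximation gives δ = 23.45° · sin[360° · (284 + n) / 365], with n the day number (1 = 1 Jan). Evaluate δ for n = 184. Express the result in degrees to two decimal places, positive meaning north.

360 × (284 + 184) / 365 = 461.589°; sin(461.589°) = 0.9796.
δ = 23.45 × 0.9796 = 22.972° ≈ +22.97°.

+22.97°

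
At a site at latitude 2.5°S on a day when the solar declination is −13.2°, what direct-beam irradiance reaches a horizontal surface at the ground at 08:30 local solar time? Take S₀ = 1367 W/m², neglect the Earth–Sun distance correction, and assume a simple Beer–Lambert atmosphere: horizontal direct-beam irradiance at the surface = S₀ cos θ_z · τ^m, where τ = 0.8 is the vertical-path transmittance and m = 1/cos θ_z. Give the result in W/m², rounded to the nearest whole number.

568 W/m²

Hour angle H = 15° × (8.5 − 12) = -52.50°.
cos θ_z = sin φ sin δ + cos φ cos δ cos H = (-0.0436)(-0.2284) + (0.9990)(0.9736)(0.6088) = 0.6021.
Air mass m = 1/cos θ_z = 1/0.6021 = 1.661; τ^m = 0.8^1.661 = 0.6903.
Surface direct beam = 1367 × 0.6021 × 0.6903 = 568.17 W/m².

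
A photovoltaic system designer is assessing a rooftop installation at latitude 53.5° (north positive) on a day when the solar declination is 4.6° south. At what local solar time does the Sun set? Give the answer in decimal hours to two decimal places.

−tan φ tan δ = −(1.3514)(-0.0805) = 0.1088; H_s = arccos(0.1088) = 83.75°.
Sunset is at 12 + H_s/15 = 12 + 5.583 = 17.583 h local solar time.

17.58 h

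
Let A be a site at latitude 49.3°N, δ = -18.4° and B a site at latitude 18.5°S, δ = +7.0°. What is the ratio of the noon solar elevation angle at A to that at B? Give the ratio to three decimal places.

A: 90° − |49.3 − (-18.4)| = 22.30°.
B: 90° − |-18.5 − (7.0)| = 64.50°.
Ratio A/B = 22.3000 / 64.5000 = 0.3457.

0.346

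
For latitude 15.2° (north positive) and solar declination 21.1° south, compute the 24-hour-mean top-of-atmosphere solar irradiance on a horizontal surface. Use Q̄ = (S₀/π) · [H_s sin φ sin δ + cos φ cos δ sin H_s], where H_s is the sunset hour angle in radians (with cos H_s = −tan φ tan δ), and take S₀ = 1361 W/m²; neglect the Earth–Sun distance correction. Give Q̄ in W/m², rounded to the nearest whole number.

328 W/m²

−tan φ tan δ = −(0.2717)(-0.3859) = 0.1048; H_s = arccos(0.1048) = 83.98°. In radians, H_s = 1.4657.
H_s sin φ sin δ = 1.4657 × 0.2622 × -0.3600 = -0.1384.
cos φ cos δ sin H_s = 0.9650 × 0.9330 × 0.9945 = 0.8954.
Q̄ = (1361/π) × (-0.1384 + 0.8954) = 433.22 × 0.7570 = 327.95 W/m².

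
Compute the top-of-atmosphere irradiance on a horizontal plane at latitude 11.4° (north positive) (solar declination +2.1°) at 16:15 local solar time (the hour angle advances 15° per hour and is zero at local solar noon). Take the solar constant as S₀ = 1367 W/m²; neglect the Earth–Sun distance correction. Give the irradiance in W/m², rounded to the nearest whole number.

602 W/m²

Hour angle H = 15° × (16.25 − 12) = 63.75°.
With φ = 11.4°, δ = 2.1°, H = 63.75°: sin φ sin δ = 0.0072, cos φ cos δ cos H = 0.4333, so cos θ_z = 0.4405.
Top-of-atmosphere irradiance = S₀ cos θ_z = 1367 × 0.4405 = 602.16 W/m².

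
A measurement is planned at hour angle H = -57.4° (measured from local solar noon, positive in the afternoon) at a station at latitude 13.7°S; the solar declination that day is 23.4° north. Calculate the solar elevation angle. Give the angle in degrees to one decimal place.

22.7°

With φ = -13.7°, δ = 23.4°, H = -57.40°: sin φ sin δ = -0.0941, cos φ cos δ cos H = 0.4804, so cos θ_z = 0.3863.
θ_z = arccos(0.3863) = 67.28°, so the elevation is 90° − 67.28° = 22.72°.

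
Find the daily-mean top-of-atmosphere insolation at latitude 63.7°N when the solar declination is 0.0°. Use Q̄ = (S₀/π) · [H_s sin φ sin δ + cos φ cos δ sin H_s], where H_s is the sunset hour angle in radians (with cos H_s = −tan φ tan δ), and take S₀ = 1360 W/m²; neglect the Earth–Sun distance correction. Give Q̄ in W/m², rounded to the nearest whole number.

cos H_s = −tan(63.7°) · tan(0.0°) = 0.0000, so H_s = arccos(0.0000) = 90.00°. In radians, H_s = 1.5708.
H_s sin φ sin δ = 1.5708 × 0.8965 × 0.0000 = 0.0000.
cos φ cos δ sin H_s = 0.4431 × 1.0000 × 1.0000 = 0.4431.
Q̄ = (1360/π) × (0.0000 + 0.4431) = 432.90 × 0.4431 = 191.82 W/m².

192 W/m²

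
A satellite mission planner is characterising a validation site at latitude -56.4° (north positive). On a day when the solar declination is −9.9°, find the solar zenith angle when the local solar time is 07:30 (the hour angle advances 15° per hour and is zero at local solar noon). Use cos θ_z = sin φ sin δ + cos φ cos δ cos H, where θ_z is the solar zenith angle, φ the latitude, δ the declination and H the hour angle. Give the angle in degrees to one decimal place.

Hour angle H = 15° × (7.5 − 12) = -67.50°.
cos θ_z = sin φ sin δ + cos φ cos δ cos H = (-0.8329)(-0.1719) + (0.5534)(0.9851)(0.3827) = 0.3518.
θ_z = arccos(0.3518) = 69.40°.

69.4°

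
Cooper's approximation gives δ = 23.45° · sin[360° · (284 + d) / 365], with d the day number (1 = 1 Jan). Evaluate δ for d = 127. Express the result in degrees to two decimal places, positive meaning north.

360 × (284 + 127) / 365 = 405.370°; sin(405.370°) = 0.7117.
δ = 23.45 × 0.7117 = 16.689° ≈ +16.69°.

+16.69°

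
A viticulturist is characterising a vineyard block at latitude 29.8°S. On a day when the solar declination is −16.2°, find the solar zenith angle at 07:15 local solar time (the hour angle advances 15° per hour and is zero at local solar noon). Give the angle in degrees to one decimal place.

66.0°

Hour angle H = 15° × (7.25 − 12) = -71.25°.
cos θ_z = sin φ sin δ + cos φ cos δ cos H = (-0.4970)(-0.2790) + (0.8678)(0.9603)(0.3214) = 0.4065.
θ_z = arccos(0.4065) = 66.01°.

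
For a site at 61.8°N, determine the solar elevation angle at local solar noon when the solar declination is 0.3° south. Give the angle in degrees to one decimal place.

At local solar noon the hour angle is zero, so the elevation is 90° − |φ − δ| = 90° − |61.8° − (-0.3°)| = 90° − 62.1° = 27.9°.

27.9°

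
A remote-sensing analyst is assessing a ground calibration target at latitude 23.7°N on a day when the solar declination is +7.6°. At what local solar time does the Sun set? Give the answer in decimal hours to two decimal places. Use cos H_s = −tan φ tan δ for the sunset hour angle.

18.22 h

−tan φ tan δ = −(0.4390)(0.1334) = -0.0586; H_s = arccos(-0.0586) = 93.36°.
Sunset is at 12 + H_s/15 = 12 + 6.224 = 18.224 h local solar time.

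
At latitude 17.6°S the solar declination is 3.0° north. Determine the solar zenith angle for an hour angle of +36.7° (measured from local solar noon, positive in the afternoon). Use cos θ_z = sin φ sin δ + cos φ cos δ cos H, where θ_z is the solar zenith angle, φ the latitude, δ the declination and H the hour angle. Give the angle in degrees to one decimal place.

cos θ_z = sin(-17.6°) sin(3.0°) + cos(-17.6°) cos(3.0°) cos(36.70°) = -0.0158 + 0.7632 = 0.7474.
θ_z = arccos(0.7474) = 41.63°.

41.6°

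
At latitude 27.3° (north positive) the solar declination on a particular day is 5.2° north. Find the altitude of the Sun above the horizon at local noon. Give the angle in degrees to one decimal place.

67.9°

At local solar noon the hour angle is zero, so the elevation is 90° − |φ − δ| = 90° − |27.3° − (5.2°)| = 90° − 22.1° = 67.9°.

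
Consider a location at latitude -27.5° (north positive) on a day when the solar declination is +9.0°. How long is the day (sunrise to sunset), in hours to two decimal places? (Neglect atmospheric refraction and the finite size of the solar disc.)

11.37 hours

cos H_s = −tan(-27.5°) · tan(9.0°) = 0.0824, so H_s = arccos(0.0824) = 85.27°.
Day length = 2 H_s / 15° h⁻¹ = 170.54° / 15 = 11.369 h.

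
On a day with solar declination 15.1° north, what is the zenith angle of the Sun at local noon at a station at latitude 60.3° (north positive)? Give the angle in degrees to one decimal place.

At local solar noon the hour angle is zero, so the zenith angle is |φ − δ| = |60.3° − (15.1°)| = 45.2°.

45.2°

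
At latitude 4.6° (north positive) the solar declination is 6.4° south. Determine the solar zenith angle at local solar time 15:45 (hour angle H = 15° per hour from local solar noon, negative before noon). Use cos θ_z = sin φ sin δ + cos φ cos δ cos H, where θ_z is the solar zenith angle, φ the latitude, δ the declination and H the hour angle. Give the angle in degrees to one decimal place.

Hour angle H = 15° × (15.75 − 12) = 56.25°.
With φ = 4.6°, δ = -6.4°, H = 56.25°: sin φ sin δ = -0.0089, cos φ cos δ cos H = 0.5503, so cos θ_z = 0.5414.
θ_z = arccos(0.5414) = 57.22°.

57.2°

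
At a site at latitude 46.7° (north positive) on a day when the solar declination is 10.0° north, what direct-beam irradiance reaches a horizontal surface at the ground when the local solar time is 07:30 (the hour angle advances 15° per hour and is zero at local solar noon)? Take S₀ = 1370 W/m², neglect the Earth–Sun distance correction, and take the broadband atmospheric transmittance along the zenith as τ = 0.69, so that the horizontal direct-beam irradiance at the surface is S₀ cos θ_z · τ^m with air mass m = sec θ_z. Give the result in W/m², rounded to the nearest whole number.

Hour angle H = 15° × (7.5 − 12) = -67.50°.
With φ = 46.7°, δ = 10.0°, H = -67.50°: sin φ sin δ = 0.1264, cos φ cos δ cos H = 0.2585, so cos θ_z = 0.3849.
Air mass m = 1/cos θ_z = 1/0.3849 = 2.598; τ^m = 0.69^2.598 = 0.3814.
Surface direct beam = 1370 × 0.3849 × 0.3814 = 201.12 W/m².

201 W/m²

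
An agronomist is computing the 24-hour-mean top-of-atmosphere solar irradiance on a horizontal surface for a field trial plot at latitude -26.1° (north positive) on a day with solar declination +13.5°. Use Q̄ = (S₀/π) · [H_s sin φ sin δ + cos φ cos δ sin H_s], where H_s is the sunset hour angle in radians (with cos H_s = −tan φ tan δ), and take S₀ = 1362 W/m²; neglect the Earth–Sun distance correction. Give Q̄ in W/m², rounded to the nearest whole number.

311 W/m²

cos H_s = −tan(-26.1°) · tan(13.5°) = 0.1176, so H_s = arccos(0.1176) = 83.25°. In radians, H_s = 1.4530.
H_s sin φ sin δ = 1.4530 × -0.4399 × 0.2334 = -0.1492.
cos φ cos δ sin H_s = 0.8980 × 0.9724 × 0.9931 = 0.8672.
Q̄ = (1362/π) × (-0.1492 + 0.8672) = 433.54 × 0.7180 = 311.28 W/m².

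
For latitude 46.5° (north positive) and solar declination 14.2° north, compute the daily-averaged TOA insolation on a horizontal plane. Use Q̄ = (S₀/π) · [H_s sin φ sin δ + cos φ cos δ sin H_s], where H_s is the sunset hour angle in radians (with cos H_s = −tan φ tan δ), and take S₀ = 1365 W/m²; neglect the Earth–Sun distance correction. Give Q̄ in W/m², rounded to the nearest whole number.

The sunset hour angle satisfies cos H_s = −tan φ tan δ = -0.2666, giving H_s = 105.46°. In radians, H_s = 1.8406.
H_s sin φ sin δ = 1.8406 × 0.7254 × 0.2453 = 0.3275.
cos φ cos δ sin H_s = 0.6884 × 0.9694 × 0.9638 = 0.6432.
Q̄ = (1365/π) × (0.3275 + 0.6432) = 434.49 × 0.9707 = 421.76 W/m².

422 W/m²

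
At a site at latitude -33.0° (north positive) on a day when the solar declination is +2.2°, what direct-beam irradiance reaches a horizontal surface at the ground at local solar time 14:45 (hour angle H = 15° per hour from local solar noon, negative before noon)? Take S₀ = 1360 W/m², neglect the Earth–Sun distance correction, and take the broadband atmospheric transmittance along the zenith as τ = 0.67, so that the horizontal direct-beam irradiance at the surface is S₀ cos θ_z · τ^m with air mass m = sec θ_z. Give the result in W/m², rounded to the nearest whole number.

Hour angle H = 15° × (14.75 − 12) = 41.25°.
cos θ_z = sin(-33.0°) sin(2.2°) + cos(-33.0°) cos(2.2°) cos(41.25°) = -0.0209 + 0.6301 = 0.6092.
Air mass m = 1/cos θ_z = 1/0.6092 = 1.641; τ^m = 0.67^1.641 = 0.5183.
Surface direct beam = 1360 × 0.6092 × 0.5183 = 429.42 W/m².

429 W/m²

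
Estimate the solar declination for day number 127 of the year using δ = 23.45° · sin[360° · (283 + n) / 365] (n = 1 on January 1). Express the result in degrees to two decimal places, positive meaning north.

+16.40°

360 × (283 + 127) / 365 = 404.384°; sin(404.384°) = 0.6995.
δ = 23.45 × 0.6995 = 16.403° ≈ +16.40°.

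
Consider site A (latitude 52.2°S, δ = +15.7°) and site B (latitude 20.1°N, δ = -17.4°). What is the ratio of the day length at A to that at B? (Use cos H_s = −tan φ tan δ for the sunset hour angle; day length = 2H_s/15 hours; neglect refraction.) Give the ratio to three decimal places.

0.824

A: H_s = arccos(−tan -52.2° · tan 15.7°) = 68.75°, so 2H_s/15 = 9.1667 h.
B: H_s = arccos(−tan 20.1° · tan -17.4°) = 83.41°, so 2H_s/15 = 11.1213 h.
Ratio A/B = 9.1667 / 11.1213 = 0.8242.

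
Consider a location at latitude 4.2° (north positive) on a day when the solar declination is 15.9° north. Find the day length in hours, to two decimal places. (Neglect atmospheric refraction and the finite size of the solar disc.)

12.16 hours

cos H_s = −tan(4.2°) · tan(15.9°) = -0.0209, so H_s = arccos(-0.0209) = 91.20°.
Day length = 2 H_s / 15° h⁻¹ = 182.40° / 15 = 12.160 h.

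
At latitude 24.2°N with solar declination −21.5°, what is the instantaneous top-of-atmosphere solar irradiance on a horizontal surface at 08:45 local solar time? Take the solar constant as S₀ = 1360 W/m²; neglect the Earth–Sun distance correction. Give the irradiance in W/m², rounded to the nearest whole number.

Hour angle H = 15° × (8.75 − 12) = -48.75°.
With φ = 24.2°, δ = -21.5°, H = -48.75°: sin φ sin δ = -0.1502, cos φ cos δ cos H = 0.5596, so cos θ_z = 0.4094.
Top-of-atmosphere irradiance = S₀ cos θ_z = 1360 × 0.4094 = 556.78 W/m².

557 W/m²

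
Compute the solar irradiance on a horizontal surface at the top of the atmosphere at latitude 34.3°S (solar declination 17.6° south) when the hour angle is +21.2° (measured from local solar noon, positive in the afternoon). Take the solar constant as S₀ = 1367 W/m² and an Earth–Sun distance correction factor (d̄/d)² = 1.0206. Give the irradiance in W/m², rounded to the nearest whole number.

cos θ_z = sin(-34.3°) sin(-17.6°) + cos(-34.3°) cos(-17.6°) cos(21.20°) = 0.1704 + 0.7341 = 0.9045.
Top-of-atmosphere irradiance = S₀ (d̄/d)² cos θ_z = 1367 × 1.0206 × 0.9045 = 1261.92 W/m².

1262 W/m²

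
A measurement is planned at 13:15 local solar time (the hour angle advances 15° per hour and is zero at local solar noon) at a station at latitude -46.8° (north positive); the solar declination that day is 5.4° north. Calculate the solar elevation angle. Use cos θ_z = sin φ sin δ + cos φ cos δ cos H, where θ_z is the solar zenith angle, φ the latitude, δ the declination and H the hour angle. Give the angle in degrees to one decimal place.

35.2°

Hour angle H = 15° × (13.25 − 12) = 18.75°.
With φ = -46.8°, δ = 5.4°, H = 18.75°: sin φ sin δ = -0.0686, cos φ cos δ cos H = 0.6453, so cos θ_z = 0.5767.
θ_z = arccos(0.5767) = 54.78°, so the elevation is 90° − 54.78° = 35.22°.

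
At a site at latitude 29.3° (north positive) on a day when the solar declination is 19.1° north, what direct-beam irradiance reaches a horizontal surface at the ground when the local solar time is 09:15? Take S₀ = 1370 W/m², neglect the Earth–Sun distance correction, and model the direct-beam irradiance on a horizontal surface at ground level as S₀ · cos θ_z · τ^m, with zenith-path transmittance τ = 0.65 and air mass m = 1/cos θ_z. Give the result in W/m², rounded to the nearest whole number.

Hour angle H = 15° × (9.25 − 12) = -41.25°.
cos θ_z = sin(29.3°) sin(19.1°) + cos(29.3°) cos(19.1°) cos(-41.25°) = 0.1601 + 0.6196 = 0.7797.
Air mass m = 1/cos θ_z = 1/0.7797 = 1.283; τ^m = 0.65^1.283 = 0.5754.
Surface direct beam = 1370 × 0.7797 × 0.5754 = 614.64 W/m².

615 W/m²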